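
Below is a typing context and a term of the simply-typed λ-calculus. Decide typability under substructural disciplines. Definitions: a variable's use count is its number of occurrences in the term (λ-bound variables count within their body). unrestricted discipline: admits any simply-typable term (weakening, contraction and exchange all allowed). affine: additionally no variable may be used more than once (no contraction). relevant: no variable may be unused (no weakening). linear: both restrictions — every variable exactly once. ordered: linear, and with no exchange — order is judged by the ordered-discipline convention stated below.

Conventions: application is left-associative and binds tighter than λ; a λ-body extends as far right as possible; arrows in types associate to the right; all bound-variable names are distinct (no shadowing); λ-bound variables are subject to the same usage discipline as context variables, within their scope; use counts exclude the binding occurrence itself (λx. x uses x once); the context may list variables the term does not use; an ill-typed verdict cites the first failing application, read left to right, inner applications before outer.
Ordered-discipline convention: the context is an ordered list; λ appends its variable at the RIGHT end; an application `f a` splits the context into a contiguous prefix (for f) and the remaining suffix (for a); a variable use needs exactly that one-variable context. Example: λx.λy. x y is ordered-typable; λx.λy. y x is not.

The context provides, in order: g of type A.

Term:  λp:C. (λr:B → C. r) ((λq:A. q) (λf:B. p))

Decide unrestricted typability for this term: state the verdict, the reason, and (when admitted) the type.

no — the type mismatch rejects it
variable uses: g: 0×; p [bound]: 1×; r [bound]: 1×; q [bound]: 1×; f [bound]: 0×
uses in reading order: r, q, p
typing: ill-typed: argument of type B → C where A is required
across the five disciplines: ordered ✗; linear ✗; affine ✗; relevant ✗; unrestricted ✗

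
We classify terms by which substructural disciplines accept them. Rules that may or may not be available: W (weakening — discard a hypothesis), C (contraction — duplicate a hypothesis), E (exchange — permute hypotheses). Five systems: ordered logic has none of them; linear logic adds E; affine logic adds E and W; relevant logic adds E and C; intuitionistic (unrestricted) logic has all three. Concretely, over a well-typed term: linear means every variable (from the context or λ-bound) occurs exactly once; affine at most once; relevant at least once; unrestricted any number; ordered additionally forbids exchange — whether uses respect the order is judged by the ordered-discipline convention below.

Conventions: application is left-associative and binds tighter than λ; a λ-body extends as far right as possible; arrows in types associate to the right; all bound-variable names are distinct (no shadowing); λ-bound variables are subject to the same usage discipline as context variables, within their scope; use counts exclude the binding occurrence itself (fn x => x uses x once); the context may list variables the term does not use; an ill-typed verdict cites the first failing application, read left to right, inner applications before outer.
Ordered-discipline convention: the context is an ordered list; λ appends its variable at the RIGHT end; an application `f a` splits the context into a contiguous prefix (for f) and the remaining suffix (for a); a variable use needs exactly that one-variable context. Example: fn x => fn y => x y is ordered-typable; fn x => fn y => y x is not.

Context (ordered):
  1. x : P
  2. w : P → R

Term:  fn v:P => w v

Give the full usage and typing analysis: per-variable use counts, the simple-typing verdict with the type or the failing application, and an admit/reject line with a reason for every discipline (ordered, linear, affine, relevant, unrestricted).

counts: x=0; w=1; v [bound]=1
uses in reading order: w, v
typing: ✓ — P → R
ordered: ✗, unused: x — weakening required
linear: ✗, unused: x — weakening required
affine: ✓, x, w, v: no repeats, contraction unneeded
relevant: ✗, unused: x — weakening required
unrestricted: ✓, simply typable at P → R; W, C, E all held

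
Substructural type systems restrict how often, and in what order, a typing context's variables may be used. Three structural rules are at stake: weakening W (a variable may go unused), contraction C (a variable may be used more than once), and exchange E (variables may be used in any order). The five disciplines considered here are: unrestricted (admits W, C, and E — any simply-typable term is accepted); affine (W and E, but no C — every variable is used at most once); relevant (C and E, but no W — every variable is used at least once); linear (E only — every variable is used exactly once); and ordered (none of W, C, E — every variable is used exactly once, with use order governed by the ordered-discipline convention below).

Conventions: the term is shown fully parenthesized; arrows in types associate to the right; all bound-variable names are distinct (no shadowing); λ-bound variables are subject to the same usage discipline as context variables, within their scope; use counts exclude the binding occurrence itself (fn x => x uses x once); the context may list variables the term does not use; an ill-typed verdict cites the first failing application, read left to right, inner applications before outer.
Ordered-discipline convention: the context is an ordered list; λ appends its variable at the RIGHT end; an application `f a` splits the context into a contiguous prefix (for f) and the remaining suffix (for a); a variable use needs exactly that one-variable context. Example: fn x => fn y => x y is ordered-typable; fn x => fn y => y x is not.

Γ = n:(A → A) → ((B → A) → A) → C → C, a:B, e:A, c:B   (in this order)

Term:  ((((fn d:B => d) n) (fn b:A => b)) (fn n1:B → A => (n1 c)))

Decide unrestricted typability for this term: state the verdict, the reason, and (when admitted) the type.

no — a type mismatch blocks all five
usage: n=1, a=0, e=0, c=1, d (λ-bound)=1, b (λ-bound)=1, n1 (λ-bound)=1
left-to-right use order: d, n, b, n1, c
typing: ill-typed: argument of type (A → A) → ((B → A) → A) → C → C where B is required
across the five disciplines: ordered ✗ | linear ✗ | affine ✗ | relevant ✗ | unrestricted ✗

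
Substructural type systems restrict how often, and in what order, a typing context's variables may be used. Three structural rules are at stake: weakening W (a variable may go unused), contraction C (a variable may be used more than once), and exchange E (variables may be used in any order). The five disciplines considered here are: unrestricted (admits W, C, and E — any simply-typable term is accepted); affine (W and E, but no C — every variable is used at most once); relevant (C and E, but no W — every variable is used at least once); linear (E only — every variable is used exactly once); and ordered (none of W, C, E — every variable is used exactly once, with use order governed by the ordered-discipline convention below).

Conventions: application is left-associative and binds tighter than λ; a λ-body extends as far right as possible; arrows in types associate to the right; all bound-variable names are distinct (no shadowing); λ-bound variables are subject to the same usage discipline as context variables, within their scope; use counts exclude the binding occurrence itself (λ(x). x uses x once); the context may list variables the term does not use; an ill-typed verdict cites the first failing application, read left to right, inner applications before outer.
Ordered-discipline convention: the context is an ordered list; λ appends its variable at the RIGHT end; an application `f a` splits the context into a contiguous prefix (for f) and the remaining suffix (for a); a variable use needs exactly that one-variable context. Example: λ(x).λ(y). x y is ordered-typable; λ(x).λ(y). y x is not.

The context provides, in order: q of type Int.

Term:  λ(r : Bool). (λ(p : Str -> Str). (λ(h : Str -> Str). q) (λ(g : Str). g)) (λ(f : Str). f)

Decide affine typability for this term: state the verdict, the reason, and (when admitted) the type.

yes — none of q, r, p, h, g, f used more than once; term : Bool -> Int
counts: q ×1, r (λ-bound) ×0, p (λ-bound) ×0, h (λ-bound) ×0, g (λ-bound) ×1, f (λ-bound) ×1
use order (left to right): q, g, f
typing: ✓ — Bool -> Int
per-discipline verdicts: ordered ✗; linear ✗; affine ✓; relevant ✗; unrestricted ✓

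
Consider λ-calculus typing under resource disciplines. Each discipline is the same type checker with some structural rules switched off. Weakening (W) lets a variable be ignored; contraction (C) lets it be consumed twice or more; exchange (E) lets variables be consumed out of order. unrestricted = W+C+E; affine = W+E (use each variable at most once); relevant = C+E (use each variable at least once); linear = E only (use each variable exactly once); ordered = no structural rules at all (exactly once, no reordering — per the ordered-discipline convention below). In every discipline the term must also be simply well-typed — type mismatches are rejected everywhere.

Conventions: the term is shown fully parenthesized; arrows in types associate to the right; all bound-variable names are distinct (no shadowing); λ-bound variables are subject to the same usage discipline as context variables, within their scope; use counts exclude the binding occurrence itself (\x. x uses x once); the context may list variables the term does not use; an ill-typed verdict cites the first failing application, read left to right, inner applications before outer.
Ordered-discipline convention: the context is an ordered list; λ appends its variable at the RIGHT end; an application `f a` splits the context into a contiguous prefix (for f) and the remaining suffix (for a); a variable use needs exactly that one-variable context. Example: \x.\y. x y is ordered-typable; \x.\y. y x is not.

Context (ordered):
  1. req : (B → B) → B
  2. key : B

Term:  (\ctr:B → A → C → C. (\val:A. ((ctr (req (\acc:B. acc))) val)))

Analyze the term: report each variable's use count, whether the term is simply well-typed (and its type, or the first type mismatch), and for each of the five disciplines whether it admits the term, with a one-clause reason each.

use counts: req: 1×; key: 0×; ctr (bound): 1×; val (bound): 1×; acc (bound): 1×
left-to-right use order: ctr, req, acc, val
typing: the term checks, with type (B → A → C → C) → A → C → C
ordered: ✗, unused: key — weakening required
linear: ✗, unused: key — weakening required
affine: ✓, req, key, ctr, val, acc: no repeats, contraction unneeded
relevant: ✗, unused: key — weakening required
unrestricted: ✓, typability at (B → A → C → C) → A → C → C is all that's needed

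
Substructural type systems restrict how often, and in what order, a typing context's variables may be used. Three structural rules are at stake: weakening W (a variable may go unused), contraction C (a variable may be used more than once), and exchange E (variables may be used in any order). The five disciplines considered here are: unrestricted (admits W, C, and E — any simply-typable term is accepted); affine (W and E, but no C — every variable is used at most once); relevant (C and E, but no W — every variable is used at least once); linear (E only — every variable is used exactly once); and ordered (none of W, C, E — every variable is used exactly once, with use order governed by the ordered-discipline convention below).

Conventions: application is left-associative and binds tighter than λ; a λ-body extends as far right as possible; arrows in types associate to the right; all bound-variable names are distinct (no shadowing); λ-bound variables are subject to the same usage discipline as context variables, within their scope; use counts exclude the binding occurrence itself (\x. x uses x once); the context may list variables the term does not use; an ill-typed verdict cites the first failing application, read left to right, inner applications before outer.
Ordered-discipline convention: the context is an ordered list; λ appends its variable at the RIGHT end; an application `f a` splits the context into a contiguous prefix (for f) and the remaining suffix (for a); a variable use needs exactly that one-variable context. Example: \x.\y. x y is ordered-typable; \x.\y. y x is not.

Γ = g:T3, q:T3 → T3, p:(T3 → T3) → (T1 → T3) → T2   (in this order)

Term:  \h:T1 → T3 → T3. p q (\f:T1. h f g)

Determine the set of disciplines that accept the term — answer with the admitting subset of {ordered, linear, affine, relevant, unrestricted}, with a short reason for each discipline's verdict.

admitted by: linear, affine, relevant, unrestricted
usage: g=1; q=1; p=1; h [bound]=1; f [bound]=1
use order (left to right): p, q, h, f, g
typing: well-typed at (T1 → T3 → T3) → T2
ordered ✗ (needs exchange: uses follow p, q, h, f, g)
linear ✓ (g, q, p, h, f: one use apiece)
affine ✓ (none of g, q, p, h, f used more than once)
relevant ✓ (none of g, q, p, h, f goes unused)
unrestricted ✓ (well-typed at (T1 → T3 → T3) → T2; no restrictions here)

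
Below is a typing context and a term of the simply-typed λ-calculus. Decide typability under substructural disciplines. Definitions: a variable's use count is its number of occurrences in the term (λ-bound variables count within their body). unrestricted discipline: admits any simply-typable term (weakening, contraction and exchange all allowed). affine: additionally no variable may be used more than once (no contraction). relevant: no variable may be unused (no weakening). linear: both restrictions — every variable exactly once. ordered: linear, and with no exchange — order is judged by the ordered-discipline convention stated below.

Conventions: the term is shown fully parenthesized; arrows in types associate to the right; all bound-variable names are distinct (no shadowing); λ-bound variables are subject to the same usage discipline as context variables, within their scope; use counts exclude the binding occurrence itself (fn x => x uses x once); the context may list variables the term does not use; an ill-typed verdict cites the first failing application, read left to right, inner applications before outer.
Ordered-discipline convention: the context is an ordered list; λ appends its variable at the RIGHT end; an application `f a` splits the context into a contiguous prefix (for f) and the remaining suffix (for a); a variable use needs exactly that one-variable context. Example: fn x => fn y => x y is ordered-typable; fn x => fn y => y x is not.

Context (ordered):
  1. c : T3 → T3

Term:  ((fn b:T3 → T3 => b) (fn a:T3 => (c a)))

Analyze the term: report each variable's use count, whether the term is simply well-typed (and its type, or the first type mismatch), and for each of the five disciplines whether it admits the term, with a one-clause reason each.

counts: c: 1×, b (λ-bound): 1×, a (λ-bound): 1×
order of uses: b, c, a
typing: ✓ — T3 → T3
ordered ✓ (single-use (c, b, a), ordered derivation ok)
linear ✓ (exactly-once usage across c, b, a)
affine ✓ (no duplicate uses among c, b, a)
relevant ✓ (at least one use each (c, b, a))
unrestricted ✓ (simply typable at T3 → T3; W, C, E all held)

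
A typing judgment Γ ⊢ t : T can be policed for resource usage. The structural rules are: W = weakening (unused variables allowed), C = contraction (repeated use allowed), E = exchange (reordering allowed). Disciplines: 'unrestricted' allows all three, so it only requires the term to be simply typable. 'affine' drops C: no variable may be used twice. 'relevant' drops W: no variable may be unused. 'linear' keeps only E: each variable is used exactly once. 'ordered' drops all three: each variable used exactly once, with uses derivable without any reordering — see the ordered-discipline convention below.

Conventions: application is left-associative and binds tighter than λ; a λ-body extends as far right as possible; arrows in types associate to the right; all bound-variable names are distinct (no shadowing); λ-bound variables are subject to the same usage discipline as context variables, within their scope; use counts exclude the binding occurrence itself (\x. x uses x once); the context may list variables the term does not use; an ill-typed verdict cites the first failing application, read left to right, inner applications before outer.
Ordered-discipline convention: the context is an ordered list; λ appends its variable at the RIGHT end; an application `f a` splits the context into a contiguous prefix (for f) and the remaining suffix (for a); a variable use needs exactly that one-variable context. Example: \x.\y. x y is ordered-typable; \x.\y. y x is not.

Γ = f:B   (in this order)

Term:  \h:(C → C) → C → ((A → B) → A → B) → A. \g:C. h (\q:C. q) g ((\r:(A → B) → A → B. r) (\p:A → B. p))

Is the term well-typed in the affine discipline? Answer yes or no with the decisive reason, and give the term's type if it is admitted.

yes — f, h, g, q, r, p: no repeats, contraction unneeded; term : ((C → C) → C → ((A → B) → A → B) → A) → C → A
counts: f=0; h (bound)=1; g (bound)=1; q (bound)=1; r (bound)=1; p (bound)=1
left-to-right use order: h, q, g, r, p
typing: the term checks, with type ((C → C) → C → ((A → B) → A → B) → A) → C → A
across the five disciplines: ordered ✗, linear ✗, affine ✓, relevant ✗, unrestricted ✓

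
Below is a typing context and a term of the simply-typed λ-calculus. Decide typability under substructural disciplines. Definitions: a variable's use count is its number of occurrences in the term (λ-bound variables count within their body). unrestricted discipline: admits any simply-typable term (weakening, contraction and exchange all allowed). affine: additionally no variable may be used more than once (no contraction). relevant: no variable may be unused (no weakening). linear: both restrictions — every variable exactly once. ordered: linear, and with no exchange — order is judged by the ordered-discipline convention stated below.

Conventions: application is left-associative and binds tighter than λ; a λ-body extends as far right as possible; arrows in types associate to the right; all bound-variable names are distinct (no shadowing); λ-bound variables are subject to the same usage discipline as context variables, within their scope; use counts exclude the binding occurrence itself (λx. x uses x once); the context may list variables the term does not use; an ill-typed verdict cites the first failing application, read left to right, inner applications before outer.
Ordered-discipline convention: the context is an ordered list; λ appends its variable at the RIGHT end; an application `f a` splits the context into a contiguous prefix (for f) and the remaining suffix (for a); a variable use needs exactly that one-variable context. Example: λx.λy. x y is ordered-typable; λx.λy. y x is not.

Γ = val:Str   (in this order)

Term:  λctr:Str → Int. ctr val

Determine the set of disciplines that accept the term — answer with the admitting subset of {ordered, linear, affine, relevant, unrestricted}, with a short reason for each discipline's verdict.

admitting disciplines: linear, affine, relevant, unrestricted
use counts: val=1, ctr (bound)=1
uses in reading order: ctr, val
typing: well-typed — term : (Str → Int) → Int
ordered ✗ (use order ctr, val needs exchange)
linear ✓ (exactly-once usage across val, ctr)
affine ✓ (no duplicate uses among val, ctr)
relevant ✓ (val, ctr: all used, weakening unneeded)
unrestricted ✓ (well-typed at (Str → Int) → Int; no restrictions here)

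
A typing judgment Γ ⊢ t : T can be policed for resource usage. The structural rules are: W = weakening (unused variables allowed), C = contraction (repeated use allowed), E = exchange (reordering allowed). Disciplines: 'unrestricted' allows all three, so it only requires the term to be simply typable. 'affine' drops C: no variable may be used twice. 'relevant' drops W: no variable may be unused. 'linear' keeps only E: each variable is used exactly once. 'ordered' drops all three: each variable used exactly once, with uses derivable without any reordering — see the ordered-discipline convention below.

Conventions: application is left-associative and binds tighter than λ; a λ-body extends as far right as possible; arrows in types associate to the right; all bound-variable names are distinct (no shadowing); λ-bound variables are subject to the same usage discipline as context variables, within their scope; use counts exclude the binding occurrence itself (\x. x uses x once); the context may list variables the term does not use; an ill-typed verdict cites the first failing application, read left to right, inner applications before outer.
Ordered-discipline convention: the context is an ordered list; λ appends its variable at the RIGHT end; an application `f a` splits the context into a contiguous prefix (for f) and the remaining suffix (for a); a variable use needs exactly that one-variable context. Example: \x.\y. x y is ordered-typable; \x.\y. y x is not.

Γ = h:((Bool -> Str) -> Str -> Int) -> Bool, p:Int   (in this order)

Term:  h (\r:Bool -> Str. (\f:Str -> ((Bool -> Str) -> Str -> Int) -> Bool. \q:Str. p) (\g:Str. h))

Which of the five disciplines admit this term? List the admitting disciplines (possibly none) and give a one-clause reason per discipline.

accepted by: unrestricted
usage: h ×2; p ×1; r (bound) ×0; f (bound) ×0; q (bound) ×0; g (bound) ×0
uses in reading order: h, p, h
typing: well-typed — term : Bool
ordered: ✗ — repeated use of h ×2; needs weakening: r, f, q, g unused
linear: ✗ — repeated use of h ×2; needs weakening: r, f, q, g unused
affine: ✗ — repeated use of h ×2
relevant: ✗ — needs weakening: r, f, q, g unused
unrestricted: ✓ — type-checks (Bool) and nothing is barred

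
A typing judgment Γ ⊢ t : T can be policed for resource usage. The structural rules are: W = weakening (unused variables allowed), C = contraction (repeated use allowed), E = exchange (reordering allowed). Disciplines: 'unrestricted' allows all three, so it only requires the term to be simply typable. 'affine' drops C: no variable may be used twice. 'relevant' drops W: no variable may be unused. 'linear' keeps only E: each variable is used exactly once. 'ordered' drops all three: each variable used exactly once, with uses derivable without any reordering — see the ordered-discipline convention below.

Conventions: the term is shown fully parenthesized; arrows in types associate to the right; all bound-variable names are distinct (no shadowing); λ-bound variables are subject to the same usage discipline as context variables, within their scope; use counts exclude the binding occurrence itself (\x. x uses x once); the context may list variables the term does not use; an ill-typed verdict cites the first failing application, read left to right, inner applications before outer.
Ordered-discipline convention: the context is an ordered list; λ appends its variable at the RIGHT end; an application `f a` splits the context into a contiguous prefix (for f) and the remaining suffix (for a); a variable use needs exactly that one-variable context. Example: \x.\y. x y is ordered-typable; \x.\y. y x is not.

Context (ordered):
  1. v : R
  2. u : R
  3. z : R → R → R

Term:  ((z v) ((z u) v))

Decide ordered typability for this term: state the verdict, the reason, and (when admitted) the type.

no — v ×2, z ×2 used more than once (contraction)
counts: v ×2; u ×1; z ×2
left-to-right use order: z, v, z, u, v
typing: ✓ — R
across the five disciplines: ordered ✗ | linear ✗ | affine ✗ | relevant ✓ | unrestricted ✓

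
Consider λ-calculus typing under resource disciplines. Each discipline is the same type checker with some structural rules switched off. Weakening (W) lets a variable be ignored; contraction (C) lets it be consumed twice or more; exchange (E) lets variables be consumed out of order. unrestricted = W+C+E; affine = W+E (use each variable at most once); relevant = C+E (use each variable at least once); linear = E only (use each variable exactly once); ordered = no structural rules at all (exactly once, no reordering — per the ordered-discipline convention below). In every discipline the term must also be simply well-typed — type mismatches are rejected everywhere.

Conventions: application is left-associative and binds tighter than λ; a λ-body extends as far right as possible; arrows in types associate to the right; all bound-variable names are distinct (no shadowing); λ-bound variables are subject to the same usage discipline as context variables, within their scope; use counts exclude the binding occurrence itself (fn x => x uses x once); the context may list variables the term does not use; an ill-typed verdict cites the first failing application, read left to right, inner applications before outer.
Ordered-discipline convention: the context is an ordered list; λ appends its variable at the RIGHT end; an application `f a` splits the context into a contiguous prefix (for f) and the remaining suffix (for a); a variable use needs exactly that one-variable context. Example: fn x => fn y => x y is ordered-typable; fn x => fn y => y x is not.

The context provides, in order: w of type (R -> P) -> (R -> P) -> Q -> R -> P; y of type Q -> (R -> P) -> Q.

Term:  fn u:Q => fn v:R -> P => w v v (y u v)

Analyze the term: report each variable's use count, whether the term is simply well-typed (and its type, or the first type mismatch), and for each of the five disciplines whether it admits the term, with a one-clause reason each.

usage: w: 1, y: 1, u (bound): 1, v (bound): 3
order of uses: w, v, v, y, u, v
typing: ✓ — Q -> (R -> P) -> R -> P
ordered ✗ (needs contraction — v ×3)
linear ✗ (needs contraction — v ×3)
affine ✗ (needs contraction — v ×3)
relevant ✓ (none of w, y, u, v goes unused)
unrestricted ✓ (simply typable at Q -> (R -> P) -> R -> P; W, C, E all held)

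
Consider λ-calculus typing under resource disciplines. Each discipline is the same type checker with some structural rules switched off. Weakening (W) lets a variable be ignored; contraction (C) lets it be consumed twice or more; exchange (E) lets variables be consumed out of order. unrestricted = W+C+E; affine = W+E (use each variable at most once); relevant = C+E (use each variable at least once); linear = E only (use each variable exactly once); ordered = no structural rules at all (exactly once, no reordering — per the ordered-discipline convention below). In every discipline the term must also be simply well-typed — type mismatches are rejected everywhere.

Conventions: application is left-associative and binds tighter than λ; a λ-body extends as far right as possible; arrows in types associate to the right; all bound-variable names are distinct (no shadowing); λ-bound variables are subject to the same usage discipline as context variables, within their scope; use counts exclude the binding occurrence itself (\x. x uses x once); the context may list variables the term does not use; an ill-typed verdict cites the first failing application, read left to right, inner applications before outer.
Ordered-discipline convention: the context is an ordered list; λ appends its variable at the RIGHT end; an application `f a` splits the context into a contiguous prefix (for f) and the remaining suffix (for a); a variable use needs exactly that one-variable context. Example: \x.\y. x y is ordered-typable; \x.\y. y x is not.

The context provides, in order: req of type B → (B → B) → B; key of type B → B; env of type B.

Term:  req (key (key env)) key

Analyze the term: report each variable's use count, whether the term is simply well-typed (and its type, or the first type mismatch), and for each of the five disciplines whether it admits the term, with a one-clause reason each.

usage: req=1; key=3; env=1
order of uses: req, key, key, env, key
typing: ✓ — B
ordered: ✗ — uses contraction: key ×3
linear: ✗ — uses contraction: key ×3
affine: ✗ — uses contraction: key ×3
relevant: ✓ — every one of req, key, env appears
unrestricted: ✓ — simply typable at B; W, C, E all held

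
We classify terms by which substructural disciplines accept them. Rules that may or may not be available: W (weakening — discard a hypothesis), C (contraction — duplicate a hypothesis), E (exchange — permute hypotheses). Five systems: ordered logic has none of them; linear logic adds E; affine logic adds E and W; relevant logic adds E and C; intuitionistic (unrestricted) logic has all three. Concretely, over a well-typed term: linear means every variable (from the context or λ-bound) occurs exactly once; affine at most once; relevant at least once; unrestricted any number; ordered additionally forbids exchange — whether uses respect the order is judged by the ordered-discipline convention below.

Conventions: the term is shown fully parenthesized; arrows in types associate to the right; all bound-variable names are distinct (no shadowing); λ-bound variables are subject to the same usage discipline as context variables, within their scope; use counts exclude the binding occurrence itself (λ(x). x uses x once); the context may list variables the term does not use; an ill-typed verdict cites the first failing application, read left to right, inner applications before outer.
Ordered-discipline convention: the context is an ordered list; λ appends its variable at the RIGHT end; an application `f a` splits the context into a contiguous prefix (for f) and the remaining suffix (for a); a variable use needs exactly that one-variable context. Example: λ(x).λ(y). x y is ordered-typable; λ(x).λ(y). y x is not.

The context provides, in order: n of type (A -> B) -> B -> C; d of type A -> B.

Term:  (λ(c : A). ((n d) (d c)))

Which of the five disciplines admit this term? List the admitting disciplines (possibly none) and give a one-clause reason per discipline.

accepted by: relevant, unrestricted
counts: n: 1×; d: 2×; c (λ-bound): 1×
order of uses: n, d, d, c
typing: the term checks, with type A -> C
ordered ✗ (d ×2 used more than once (contraction))
linear ✗ (d ×2 used more than once (contraction))
affine ✗ (d ×2 used more than once (contraction))
relevant ✓ (none of n, d, c goes unused)
unrestricted ✓ (simply typable at A -> C; W, C, E all held)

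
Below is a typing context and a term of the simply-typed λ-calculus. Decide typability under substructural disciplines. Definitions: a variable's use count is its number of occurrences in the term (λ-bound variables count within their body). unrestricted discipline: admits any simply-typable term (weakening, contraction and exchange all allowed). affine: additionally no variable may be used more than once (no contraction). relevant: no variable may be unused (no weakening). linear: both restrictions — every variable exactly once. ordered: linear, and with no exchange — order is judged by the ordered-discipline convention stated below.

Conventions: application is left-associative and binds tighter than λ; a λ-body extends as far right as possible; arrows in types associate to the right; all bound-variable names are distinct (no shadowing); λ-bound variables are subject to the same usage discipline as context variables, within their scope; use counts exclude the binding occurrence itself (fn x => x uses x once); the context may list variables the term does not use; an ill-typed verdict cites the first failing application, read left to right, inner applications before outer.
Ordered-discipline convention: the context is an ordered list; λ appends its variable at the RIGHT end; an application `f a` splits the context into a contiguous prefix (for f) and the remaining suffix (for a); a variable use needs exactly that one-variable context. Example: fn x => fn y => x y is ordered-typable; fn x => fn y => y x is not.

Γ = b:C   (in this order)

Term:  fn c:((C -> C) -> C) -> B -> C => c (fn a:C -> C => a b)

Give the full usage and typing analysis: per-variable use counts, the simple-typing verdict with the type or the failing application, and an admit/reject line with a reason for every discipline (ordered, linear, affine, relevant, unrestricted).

usage: b=1; c (bound)=1; a (bound)=1
left-to-right use order: c, a, b
typing: ✓ — (((C -> C) -> C) -> B -> C) -> B -> C
ordered: ✗ — no contiguous prefix/suffix split fits c, a, b
linear: ✓ — single use per variable (b, c, a)
affine: ✓ — no duplicate uses among b, c, a
relevant: ✓ — none of b, c, a goes unused
unrestricted: ✓ — type-checks ((((C -> C) -> C) -> B -> C) -> B -> C) and nothing is barred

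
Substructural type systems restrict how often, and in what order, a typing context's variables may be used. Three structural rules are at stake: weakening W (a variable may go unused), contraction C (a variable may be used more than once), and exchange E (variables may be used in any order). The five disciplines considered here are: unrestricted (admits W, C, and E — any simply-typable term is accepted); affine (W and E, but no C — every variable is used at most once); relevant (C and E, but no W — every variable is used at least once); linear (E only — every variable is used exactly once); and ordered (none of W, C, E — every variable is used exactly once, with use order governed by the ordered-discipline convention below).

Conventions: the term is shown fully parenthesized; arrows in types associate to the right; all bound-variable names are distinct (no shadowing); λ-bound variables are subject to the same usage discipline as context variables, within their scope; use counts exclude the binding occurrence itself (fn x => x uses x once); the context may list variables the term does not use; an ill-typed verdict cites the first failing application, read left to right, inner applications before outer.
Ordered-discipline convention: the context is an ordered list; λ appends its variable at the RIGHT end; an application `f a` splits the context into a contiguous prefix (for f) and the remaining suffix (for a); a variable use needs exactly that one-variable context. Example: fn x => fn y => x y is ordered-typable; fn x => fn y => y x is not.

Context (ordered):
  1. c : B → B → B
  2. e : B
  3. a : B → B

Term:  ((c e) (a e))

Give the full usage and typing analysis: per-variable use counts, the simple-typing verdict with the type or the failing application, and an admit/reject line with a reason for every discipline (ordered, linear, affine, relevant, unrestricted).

usage: c: 1, e: 2, a: 1
order of uses: c, e, a, e
typing: the term checks, with type B
ordered: ✗, uses contraction: e ×2
linear: ✗, uses contraction: e ×2
affine: ✗, uses contraction: e ×2
relevant: ✓, at least one use each (c, e, a)
unrestricted: ✓, well-typed at B; no restrictions here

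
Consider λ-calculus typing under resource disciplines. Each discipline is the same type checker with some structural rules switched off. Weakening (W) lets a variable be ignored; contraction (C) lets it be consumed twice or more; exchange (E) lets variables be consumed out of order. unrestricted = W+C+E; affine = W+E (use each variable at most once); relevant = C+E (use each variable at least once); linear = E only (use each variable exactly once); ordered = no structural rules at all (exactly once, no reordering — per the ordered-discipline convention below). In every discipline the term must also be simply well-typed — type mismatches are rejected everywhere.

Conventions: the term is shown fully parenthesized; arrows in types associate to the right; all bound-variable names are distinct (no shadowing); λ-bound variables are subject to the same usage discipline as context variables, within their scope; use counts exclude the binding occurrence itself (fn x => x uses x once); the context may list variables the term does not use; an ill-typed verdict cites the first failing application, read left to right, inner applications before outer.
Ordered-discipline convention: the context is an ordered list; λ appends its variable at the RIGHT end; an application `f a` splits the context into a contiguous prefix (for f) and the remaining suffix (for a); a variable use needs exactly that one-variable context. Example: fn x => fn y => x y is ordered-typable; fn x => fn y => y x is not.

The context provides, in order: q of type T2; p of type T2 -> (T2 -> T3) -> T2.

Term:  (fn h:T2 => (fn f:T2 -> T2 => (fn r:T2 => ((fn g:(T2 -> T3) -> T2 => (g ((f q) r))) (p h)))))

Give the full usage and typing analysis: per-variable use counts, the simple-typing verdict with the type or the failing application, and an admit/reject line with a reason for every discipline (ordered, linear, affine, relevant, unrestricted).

counts: q: 1, p: 1, h [bound]: 1, f [bound]: 1, r [bound]: 1, g [bound]: 1
use order (left to right): g, f, q, r, p, h
typing: ill-typed: non-function type T2 applied to an argument
ordered ✗ (fails simple typing)
linear ✗ (a type mismatch blocks all five)
affine ✗ (the type mismatch rejects it)
relevant ✗ (not simply typable)
unrestricted ✗ (fails simple typing)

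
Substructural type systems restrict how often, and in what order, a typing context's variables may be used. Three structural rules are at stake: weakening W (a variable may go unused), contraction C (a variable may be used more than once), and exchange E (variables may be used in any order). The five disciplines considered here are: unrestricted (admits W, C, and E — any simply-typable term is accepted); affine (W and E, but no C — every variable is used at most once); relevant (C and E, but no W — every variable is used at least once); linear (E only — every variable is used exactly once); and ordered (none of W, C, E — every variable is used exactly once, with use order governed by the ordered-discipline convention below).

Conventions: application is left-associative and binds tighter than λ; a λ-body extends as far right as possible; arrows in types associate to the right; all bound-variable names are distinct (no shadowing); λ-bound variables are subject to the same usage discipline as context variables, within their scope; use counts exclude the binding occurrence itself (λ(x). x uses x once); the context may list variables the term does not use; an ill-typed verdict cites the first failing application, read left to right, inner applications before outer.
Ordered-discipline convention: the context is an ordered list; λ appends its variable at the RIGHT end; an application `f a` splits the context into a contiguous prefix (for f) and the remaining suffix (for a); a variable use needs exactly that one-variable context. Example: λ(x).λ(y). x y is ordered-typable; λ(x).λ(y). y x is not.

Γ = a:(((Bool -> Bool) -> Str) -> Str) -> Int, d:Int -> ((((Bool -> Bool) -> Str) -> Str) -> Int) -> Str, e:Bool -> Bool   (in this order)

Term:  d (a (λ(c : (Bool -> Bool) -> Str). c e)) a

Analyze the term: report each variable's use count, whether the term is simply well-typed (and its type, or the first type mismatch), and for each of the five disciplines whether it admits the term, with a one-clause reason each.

usage: a ×2; d ×1; e ×1; c (λ-bound) ×1
order of uses: d, a, c, e, a
typing: the term checks, with type Str
ordered: ✗ — repeated use of a ×2
linear: ✗ — repeated use of a ×2
affine: ✗ — repeated use of a ×2
relevant: ✓ — every one of a, d, e, c appears
unrestricted: ✓ — typability at Str is all that's needed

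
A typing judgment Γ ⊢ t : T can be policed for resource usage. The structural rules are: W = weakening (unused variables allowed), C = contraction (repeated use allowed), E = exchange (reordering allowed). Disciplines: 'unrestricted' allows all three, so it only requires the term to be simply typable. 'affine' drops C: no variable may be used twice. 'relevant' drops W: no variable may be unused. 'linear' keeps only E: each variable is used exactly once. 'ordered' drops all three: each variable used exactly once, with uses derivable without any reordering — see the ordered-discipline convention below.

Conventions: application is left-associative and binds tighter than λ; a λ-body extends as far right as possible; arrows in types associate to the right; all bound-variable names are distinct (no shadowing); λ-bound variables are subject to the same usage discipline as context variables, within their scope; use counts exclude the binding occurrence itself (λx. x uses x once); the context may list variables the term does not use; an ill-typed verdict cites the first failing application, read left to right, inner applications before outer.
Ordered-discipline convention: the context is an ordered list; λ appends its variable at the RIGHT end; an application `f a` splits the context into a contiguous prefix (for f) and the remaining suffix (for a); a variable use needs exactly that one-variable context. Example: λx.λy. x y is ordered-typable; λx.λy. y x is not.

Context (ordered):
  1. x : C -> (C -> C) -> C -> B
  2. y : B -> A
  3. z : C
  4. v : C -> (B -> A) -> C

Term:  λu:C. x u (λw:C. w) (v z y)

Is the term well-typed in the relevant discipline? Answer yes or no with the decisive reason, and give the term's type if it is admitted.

yes — x, y, z, v, u, w: all used, weakening unneeded; term : C -> B
use counts: x ×1; y ×1; z ×1; v ×1; u [bound] ×1; w [bound] ×1
uses in reading order: x, u, w, v, z, y
typing: ✓ — C -> B
all disciplines: ordered ✗; linear ✓; affine ✓; relevant ✓; unrestricted ✓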